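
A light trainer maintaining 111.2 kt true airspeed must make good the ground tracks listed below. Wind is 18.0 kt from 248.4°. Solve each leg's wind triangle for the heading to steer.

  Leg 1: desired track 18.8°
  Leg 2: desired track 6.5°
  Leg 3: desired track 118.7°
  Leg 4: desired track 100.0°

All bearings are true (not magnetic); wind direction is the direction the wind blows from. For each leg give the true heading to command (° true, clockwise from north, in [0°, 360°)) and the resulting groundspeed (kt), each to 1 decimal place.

Leg 1: desired track 18.8°; wind correction -7.1° → command heading 11.7°, groundspeed 122.0 kt
Leg 2: desired track 6.5°; wind correction -8.2° → command heading 358.3°, groundspeed 118.5 kt
Leg 3: desired track 118.7°; wind correction +7.2° → command heading 125.9°, groundspeed 121.8 kt
Leg 4: desired track 100.0°; wind correction +4.9° → command heading 104.9°, groundspeed 126.1 kt

Leg 1: heading=11.7°, groundspeed=122.0 kt
Leg 2: heading=358.3°, groundspeed=118.5 kt
Leg 3: heading=125.9°, groundspeed=121.8 kt
Leg 4: heading=104.9°, groundspeed=126.1 kt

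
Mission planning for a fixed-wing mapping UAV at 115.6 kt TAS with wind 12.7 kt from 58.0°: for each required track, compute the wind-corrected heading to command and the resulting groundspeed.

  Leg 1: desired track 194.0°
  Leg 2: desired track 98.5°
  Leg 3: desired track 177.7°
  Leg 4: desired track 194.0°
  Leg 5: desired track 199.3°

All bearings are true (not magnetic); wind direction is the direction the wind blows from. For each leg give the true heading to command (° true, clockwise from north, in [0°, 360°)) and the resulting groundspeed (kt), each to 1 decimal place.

Leg 1: heading=189.6°, groundspeed=124.4 kt
Leg 2: heading=94.4°, groundspeed=105.6 kt
Leg 3: heading=172.2°, groundspeed=121.4 kt
Leg 4: heading=189.6°, groundspeed=124.4 kt
Leg 5: heading=195.4°, groundspeed=125.2 kt

Leg 1: desired track 194.0°; wind correction -4.4° → command heading 189.6°, groundspeed 124.4 kt
Leg 2: desired track 98.5°; wind correction -4.1° → command heading 94.4°, groundspeed 105.6 kt
Leg 3: desired track 177.7°; wind correction -5.5° → command heading 172.2°, groundspeed 121.4 kt
Leg 4: desired track 194.0°; wind correction -4.4° → command heading 189.6°, groundspeed 124.4 kt
Leg 5: desired track 199.3°; wind correction -3.9° → command heading 195.4°, groundspeed 125.2 kt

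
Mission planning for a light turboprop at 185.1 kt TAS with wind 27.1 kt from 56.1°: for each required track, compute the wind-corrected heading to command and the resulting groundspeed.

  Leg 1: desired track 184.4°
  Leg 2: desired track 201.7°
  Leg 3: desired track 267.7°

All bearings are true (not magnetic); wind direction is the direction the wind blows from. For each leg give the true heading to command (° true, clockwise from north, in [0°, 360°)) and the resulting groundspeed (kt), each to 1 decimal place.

Leg 1: desired track 184.4°; wind correction -6.6° → command heading 177.8°, groundspeed 200.7 kt
Leg 2: desired track 201.7°; wind correction -4.7° → command heading 197.0°, groundspeed 206.8 kt
Leg 3: desired track 267.7°; wind correction +4.4° → command heading 272.1°, groundspeed 207.6 kt

Leg 1: heading=177.8°, groundspeed=200.7 kt
Leg 2: heading=197.0°, groundspeed=206.8 kt
Leg 3: heading=272.1°, groundspeed=207.6 kt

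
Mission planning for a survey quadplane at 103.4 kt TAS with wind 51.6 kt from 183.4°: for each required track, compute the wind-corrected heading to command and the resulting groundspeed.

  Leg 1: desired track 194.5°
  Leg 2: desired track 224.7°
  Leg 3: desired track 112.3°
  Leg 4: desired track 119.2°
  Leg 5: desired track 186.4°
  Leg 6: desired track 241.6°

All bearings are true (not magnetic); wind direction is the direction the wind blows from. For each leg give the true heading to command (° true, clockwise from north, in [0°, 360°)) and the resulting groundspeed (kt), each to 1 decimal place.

Leg 1: desired track 194.5°; wind correction -5.5° → command heading 189.0°, groundspeed 52.3 kt
Leg 2: desired track 224.7°; wind correction -19.2° → command heading 205.5°, groundspeed 58.9 kt
Leg 3: desired track 112.3°; wind correction +28.2° → command heading 140.5°, groundspeed 74.4 kt
Leg 4: desired track 119.2°; wind correction +26.7° → command heading 145.9°, groundspeed 69.9 kt
Leg 5: desired track 186.4°; wind correction -1.5° → command heading 184.9°, groundspeed 51.8 kt
Leg 6: desired track 241.6°; wind correction -25.1° → command heading 216.5°, groundspeed 66.4 kt

Leg 1: heading=189.0°, groundspeed=52.3 kt
Leg 2: heading=205.5°, groundspeed=58.9 kt
Leg 3: heading=140.5°, groundspeed=74.4 kt
Leg 4: heading=145.9°, groundspeed=69.9 kt
Leg 5: heading=184.9°, groundspeed=51.8 kt
Leg 6: heading=216.5°, groundspeed=66.4 kt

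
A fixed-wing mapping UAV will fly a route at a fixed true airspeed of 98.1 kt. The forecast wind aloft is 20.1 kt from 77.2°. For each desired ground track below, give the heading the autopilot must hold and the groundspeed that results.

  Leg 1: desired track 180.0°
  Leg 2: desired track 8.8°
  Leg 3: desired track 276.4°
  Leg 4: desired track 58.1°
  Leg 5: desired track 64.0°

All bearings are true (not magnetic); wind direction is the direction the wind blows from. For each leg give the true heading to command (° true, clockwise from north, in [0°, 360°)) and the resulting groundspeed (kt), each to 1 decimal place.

Leg 1: heading=168.5°, groundspeed=100.6 kt
Leg 2: heading=19.8°, groundspeed=88.9 kt
Leg 3: heading=280.3°, groundspeed=116.9 kt
Leg 4: heading=61.9°, groundspeed=78.9 kt
Leg 5: heading=66.7°, groundspeed=78.4 kt

Leg 1: desired track 180.0°; wind correction -11.5° → command heading 168.5°, groundspeed 100.6 kt
Leg 2: desired track 8.8°; wind correction +11.0° → command heading 19.8°, groundspeed 88.9 kt
Leg 3: desired track 276.4°; wind correction +3.9° → command heading 280.3°, groundspeed 116.9 kt
Leg 4: desired track 58.1°; wind correction +3.8° → command heading 61.9°, groundspeed 78.9 kt
Leg 5: desired track 64.0°; wind correction +2.7° → command heading 66.7°, groundspeed 78.4 kt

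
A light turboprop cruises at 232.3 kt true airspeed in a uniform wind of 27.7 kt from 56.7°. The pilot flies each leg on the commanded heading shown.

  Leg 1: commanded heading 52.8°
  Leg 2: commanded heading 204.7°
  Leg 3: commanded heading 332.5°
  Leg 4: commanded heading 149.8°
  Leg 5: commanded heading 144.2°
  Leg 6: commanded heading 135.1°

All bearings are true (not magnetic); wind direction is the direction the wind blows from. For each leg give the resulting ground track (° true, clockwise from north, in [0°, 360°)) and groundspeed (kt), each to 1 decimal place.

Leg 1: heading 52.8°; drift -0.5° → track 52.3°, groundspeed 204.7 kt
Leg 2: heading 204.7°; drift +3.3° → track 208.0°, groundspeed 256.2 kt
Leg 3: heading 332.5°; drift -6.8° → track 325.7°, groundspeed 231.1 kt
Leg 4: heading 149.8°; drift +6.7° → track 156.5°, groundspeed 235.4 kt
Leg 5: heading 144.2°; drift +6.8° → track 151.0°, groundspeed 232.7 kt
Leg 6: heading 135.1°; drift +6.8° → track 141.9°, groundspeed 228.3 kt

Leg 1: track=52.3°, groundspeed=204.7 kt
Leg 2: track=208.0°, groundspeed=256.2 kt
Leg 3: track=325.7°, groundspeed=231.1 kt
Leg 4: track=156.5°, groundspeed=235.4 kt
Leg 5: track=151.0°, groundspeed=232.7 kt
Leg 6: track=141.9°, groundspeed=228.3 kt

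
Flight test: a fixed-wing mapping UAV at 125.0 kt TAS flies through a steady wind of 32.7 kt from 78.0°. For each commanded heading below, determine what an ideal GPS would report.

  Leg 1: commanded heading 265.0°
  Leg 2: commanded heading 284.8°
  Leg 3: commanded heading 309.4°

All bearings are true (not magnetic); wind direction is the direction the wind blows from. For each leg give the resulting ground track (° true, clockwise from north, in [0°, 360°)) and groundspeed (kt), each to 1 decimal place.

Leg 1: track=263.6°, groundspeed=157.5 kt
Leg 2: track=279.3°, groundspeed=154.9 kt
Leg 3: track=299.4°, groundspeed=147.6 kt

Leg 1: heading 265.0°; drift -1.4° → track 263.6°, groundspeed 157.5 kt
Leg 2: heading 284.8°; drift -5.5° → track 279.3°, groundspeed 154.9 kt
Leg 3: heading 309.4°; drift -10.0° → track 299.4°, groundspeed 147.6 kt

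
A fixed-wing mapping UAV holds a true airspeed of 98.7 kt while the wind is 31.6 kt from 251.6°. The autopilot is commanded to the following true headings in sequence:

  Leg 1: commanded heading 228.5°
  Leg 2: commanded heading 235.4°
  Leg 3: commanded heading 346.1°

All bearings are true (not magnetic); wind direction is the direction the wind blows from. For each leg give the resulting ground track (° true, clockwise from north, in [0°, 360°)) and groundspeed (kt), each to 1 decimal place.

Leg 1: heading 228.5°; drift -10.1° → track 218.4°, groundspeed 70.7 kt
Leg 2: heading 235.4°; drift -7.3° → track 228.1°, groundspeed 68.9 kt
Leg 3: heading 346.1°; drift +17.3° → track 3.4°, groundspeed 106.0 kt

Leg 1: track=218.4°, groundspeed=70.7 kt
Leg 2: track=228.1°, groundspeed=68.9 kt
Leg 3: track=3.4°, groundspeed=106.0 kt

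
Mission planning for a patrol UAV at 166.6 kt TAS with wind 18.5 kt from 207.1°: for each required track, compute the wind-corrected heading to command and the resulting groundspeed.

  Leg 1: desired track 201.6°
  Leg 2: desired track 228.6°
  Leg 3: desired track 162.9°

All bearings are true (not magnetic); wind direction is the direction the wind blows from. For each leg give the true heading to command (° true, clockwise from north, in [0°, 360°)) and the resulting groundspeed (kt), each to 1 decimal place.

Leg 1: desired track 201.6°; wind correction +0.6° → command heading 202.2°, groundspeed 148.2 kt
Leg 2: desired track 228.6°; wind correction -2.3° → command heading 226.3°, groundspeed 149.2 kt
Leg 3: desired track 162.9°; wind correction +4.4° → command heading 167.3°, groundspeed 152.8 kt

Leg 1: heading=202.2°, groundspeed=148.2 kt
Leg 2: heading=226.3°, groundspeed=149.2 kt
Leg 3: heading=167.3°, groundspeed=152.8 kt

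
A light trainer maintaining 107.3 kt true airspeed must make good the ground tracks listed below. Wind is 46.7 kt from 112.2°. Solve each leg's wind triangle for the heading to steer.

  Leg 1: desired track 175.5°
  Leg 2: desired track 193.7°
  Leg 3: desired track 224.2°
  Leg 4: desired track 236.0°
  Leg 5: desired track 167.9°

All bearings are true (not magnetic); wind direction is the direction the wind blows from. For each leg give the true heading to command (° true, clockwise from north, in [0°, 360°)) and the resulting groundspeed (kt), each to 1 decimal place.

Leg 1: heading=152.6°, groundspeed=77.9 kt
Leg 2: heading=168.2°, groundspeed=89.9 kt
Leg 3: heading=200.4°, groundspeed=115.7 kt
Leg 4: heading=214.8°, groundspeed=126.0 kt
Leg 5: heading=146.8°, groundspeed=73.8 kt

Leg 1: desired track 175.5°; wind correction -22.9° → command heading 152.6°, groundspeed 77.9 kt
Leg 2: desired track 193.7°; wind correction -25.5° → command heading 168.2°, groundspeed 89.9 kt
Leg 3: desired track 224.2°; wind correction -23.8° → command heading 200.4°, groundspeed 115.7 kt
Leg 4: desired track 236.0°; wind correction -21.2° → command heading 214.8°, groundspeed 126.0 kt
Leg 5: desired track 167.9°; wind correction -21.1° → command heading 146.8°, groundspeed 73.8 kt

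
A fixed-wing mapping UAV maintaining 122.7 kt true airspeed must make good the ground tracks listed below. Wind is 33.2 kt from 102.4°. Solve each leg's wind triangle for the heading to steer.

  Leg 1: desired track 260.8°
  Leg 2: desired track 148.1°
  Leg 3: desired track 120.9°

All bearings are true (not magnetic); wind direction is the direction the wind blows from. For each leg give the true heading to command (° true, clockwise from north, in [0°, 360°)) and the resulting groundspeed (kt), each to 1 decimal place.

Leg 1: heading=255.1°, groundspeed=153.0 kt
Leg 2: heading=136.9°, groundspeed=97.2 kt
Leg 3: heading=116.0°, groundspeed=90.8 kt

Leg 1: desired track 260.8°; wind correction -5.7° → command heading 255.1°, groundspeed 153.0 kt
Leg 2: desired track 148.1°; wind correction -11.2° → command heading 136.9°, groundspeed 97.2 kt
Leg 3: desired track 120.9°; wind correction -4.9° → command heading 116.0°, groundspeed 90.8 kt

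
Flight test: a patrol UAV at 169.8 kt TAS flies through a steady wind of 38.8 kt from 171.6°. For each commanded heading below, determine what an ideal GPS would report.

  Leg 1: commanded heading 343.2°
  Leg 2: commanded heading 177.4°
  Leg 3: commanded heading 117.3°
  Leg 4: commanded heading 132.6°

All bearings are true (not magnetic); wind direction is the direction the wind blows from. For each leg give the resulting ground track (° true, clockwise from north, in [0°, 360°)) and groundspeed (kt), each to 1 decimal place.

Leg 1: heading 343.2°; drift +1.6° → track 344.8°, groundspeed 208.3 kt
Leg 2: heading 177.4°; drift +1.7° → track 179.1°, groundspeed 131.3 kt
Leg 3: heading 117.3°; drift -12.1° → track 105.2°, groundspeed 150.5 kt
Leg 4: heading 132.6°; drift -9.9° → track 122.7°, groundspeed 141.8 kt

Leg 1: track=344.8°, groundspeed=208.3 kt
Leg 2: track=179.1°, groundspeed=131.3 kt
Leg 3: track=105.2°, groundspeed=150.5 kt
Leg 4: track=122.7°, groundspeed=141.8 kt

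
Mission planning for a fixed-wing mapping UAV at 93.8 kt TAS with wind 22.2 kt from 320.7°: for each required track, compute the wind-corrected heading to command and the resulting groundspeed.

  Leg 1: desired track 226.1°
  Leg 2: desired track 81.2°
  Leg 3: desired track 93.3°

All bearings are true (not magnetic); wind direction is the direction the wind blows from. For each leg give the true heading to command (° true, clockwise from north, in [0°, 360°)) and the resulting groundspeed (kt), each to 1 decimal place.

Leg 1: desired track 226.1°; wind correction +13.6° → command heading 239.7°, groundspeed 92.9 kt
Leg 2: desired track 81.2°; wind correction -11.8° → command heading 69.4°, groundspeed 103.1 kt
Leg 3: desired track 93.3°; wind correction -10.0° → command heading 83.3°, groundspeed 107.4 kt

Leg 1: heading=239.7°, groundspeed=92.9 kt
Leg 2: heading=69.4°, groundspeed=103.1 kt
Leg 3: heading=83.3°, groundspeed=107.4 kt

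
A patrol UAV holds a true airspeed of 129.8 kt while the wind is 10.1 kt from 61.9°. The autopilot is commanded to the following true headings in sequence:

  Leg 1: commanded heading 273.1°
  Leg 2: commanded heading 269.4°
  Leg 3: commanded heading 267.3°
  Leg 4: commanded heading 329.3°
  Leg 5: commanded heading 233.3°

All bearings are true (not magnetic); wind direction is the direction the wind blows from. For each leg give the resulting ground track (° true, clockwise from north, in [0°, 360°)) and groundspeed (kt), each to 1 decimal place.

Leg 1: track=270.9°, groundspeed=138.5 kt
Leg 2: track=267.5°, groundspeed=138.8 kt
Leg 3: track=265.5°, groundspeed=139.0 kt
Leg 4: track=324.9°, groundspeed=130.6 kt
Leg 5: track=233.9°, groundspeed=139.8 kt

Leg 1: heading 273.1°; drift -2.2° → track 270.9°, groundspeed 138.5 kt
Leg 2: heading 269.4°; drift -1.9° → track 267.5°, groundspeed 138.8 kt
Leg 3: heading 267.3°; drift -1.8° → track 265.5°, groundspeed 139.0 kt
Leg 4: heading 329.3°; drift -4.4° → track 324.9°, groundspeed 130.6 kt
Leg 5: heading 233.3°; drift +0.6° → track 233.9°, groundspeed 139.8 kt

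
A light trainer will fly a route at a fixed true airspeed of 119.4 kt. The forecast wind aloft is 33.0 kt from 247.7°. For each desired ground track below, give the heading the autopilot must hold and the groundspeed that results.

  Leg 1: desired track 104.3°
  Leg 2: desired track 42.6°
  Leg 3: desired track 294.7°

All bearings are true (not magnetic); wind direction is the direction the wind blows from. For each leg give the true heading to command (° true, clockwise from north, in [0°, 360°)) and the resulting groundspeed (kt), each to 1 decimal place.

Leg 1: desired track 104.3°; wind correction +9.5° → command heading 113.8°, groundspeed 144.3 kt
Leg 2: desired track 42.6°; wind correction -6.7° → command heading 35.9°, groundspeed 148.5 kt
Leg 3: desired track 294.7°; wind correction -11.7° → command heading 283.0°, groundspeed 94.4 kt

Leg 1: heading=113.8°, groundspeed=144.3 kt
Leg 2: heading=35.9°, groundspeed=148.5 kt
Leg 3: heading=283.0°, groundspeed=94.4 kt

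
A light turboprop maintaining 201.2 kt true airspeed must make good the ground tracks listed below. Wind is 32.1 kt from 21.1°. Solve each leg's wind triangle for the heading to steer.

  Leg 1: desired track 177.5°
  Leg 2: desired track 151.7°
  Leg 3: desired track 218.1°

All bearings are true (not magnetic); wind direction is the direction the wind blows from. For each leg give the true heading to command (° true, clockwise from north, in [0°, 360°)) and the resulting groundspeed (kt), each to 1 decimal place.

Leg 1: heading=173.8°, groundspeed=230.2 kt
Leg 2: heading=144.7°, groundspeed=220.6 kt
Leg 3: heading=220.8°, groundspeed=231.7 kt

Leg 1: desired track 177.5°; wind correction -3.7° → command heading 173.8°, groundspeed 230.2 kt
Leg 2: desired track 151.7°; wind correction -7.0° → command heading 144.7°, groundspeed 220.6 kt
Leg 3: desired track 218.1°; wind correction +2.7° → command heading 220.8°, groundspeed 231.7 kt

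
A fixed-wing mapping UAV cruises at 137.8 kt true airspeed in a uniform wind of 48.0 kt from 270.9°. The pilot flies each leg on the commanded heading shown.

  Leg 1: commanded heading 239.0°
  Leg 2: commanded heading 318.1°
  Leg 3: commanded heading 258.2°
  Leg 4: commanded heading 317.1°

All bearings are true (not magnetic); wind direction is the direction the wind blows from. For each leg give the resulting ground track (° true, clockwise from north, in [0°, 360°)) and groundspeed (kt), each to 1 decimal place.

Leg 1: heading 239.0°; drift -14.6° → track 224.4°, groundspeed 100.3 kt
Leg 2: heading 318.1°; drift +18.5° → track 336.6°, groundspeed 110.9 kt
Leg 3: heading 258.2°; drift -6.6° → track 251.6°, groundspeed 91.6 kt
Leg 4: heading 317.1°; drift +18.3° → track 335.4°, groundspeed 110.2 kt

Leg 1: track=224.4°, groundspeed=100.3 kt
Leg 2: track=336.6°, groundspeed=110.9 kt
Leg 3: track=251.6°, groundspeed=91.6 kt
Leg 4: track=335.4°, groundspeed=110.2 kt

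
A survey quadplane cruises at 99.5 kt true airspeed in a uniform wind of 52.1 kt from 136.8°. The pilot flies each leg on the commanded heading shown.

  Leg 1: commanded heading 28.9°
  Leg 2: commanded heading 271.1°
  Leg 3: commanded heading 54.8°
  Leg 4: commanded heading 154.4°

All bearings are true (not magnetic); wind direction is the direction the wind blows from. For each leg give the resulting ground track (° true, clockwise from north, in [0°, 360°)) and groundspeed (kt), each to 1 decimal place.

Leg 1: track=5.7°, groundspeed=125.7 kt
Leg 2: track=286.4°, groundspeed=140.9 kt
Leg 3: track=25.6°, groundspeed=105.7 kt
Leg 4: track=171.9°, groundspeed=52.3 kt

Leg 1: heading 28.9°; drift -23.2° → track 5.7°, groundspeed 125.7 kt
Leg 2: heading 271.1°; drift +15.3° → track 286.4°, groundspeed 140.9 kt
Leg 3: heading 54.8°; drift -29.2° → track 25.6°, groundspeed 105.7 kt
Leg 4: heading 154.4°; drift +17.5° → track 171.9°, groundspeed 52.3 kt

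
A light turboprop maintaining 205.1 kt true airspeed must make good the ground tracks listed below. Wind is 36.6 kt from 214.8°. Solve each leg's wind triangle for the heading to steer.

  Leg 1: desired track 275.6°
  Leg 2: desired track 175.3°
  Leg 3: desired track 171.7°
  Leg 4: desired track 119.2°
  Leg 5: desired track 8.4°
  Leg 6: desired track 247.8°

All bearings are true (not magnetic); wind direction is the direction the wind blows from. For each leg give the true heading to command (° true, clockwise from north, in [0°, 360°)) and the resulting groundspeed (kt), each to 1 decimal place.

Leg 1: desired track 275.6°; wind correction -9.0° → command heading 266.6°, groundspeed 184.7 kt
Leg 2: desired track 175.3°; wind correction +6.5° → command heading 181.8°, groundspeed 175.5 kt
Leg 3: desired track 171.7°; wind correction +7.0° → command heading 178.7°, groundspeed 176.8 kt
Leg 4: desired track 119.2°; wind correction +10.2° → command heading 129.4°, groundspeed 205.4 kt
Leg 5: desired track 8.4°; wind correction -4.6° → command heading 3.8°, groundspeed 237.2 kt
Leg 6: desired track 247.8°; wind correction -5.6° → command heading 242.2°, groundspeed 173.4 kt

Leg 1: heading=266.6°, groundspeed=184.7 kt
Leg 2: heading=181.8°, groundspeed=175.5 kt
Leg 3: heading=178.7°, groundspeed=176.8 kt
Leg 4: heading=129.4°, groundspeed=205.4 kt
Leg 5: heading=3.8°, groundspeed=237.2 kt
Leg 6: heading=242.2°, groundspeed=173.4 kt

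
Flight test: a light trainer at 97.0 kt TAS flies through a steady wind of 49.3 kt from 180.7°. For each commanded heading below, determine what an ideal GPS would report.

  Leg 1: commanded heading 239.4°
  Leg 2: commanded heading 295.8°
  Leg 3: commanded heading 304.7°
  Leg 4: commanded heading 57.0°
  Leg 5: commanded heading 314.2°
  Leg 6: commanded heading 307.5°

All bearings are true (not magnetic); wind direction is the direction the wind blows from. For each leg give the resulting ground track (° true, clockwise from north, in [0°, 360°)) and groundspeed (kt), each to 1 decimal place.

Leg 1: heading 239.4°; drift +30.5° → track 269.9°, groundspeed 82.9 kt
Leg 2: heading 295.8°; drift +20.7° → track 316.5°, groundspeed 126.1 kt
Leg 3: heading 304.7°; drift +18.2° → track 322.9°, groundspeed 131.1 kt
Leg 4: heading 57.0°; drift -18.3° → track 38.7°, groundspeed 130.9 kt
Leg 5: heading 314.2°; drift +15.3° → track 329.5°, groundspeed 135.7 kt
Leg 6: heading 307.5°; drift +17.3° → track 324.8°, groundspeed 132.5 kt

Leg 1: track=269.9°, groundspeed=82.9 kt
Leg 2: track=316.5°, groundspeed=126.1 kt
Leg 3: track=322.9°, groundspeed=131.1 kt
Leg 4: track=38.7°, groundspeed=130.9 kt
Leg 5: track=329.5°, groundspeed=135.7 kt
Leg 6: track=324.8°, groundspeed=132.5 kt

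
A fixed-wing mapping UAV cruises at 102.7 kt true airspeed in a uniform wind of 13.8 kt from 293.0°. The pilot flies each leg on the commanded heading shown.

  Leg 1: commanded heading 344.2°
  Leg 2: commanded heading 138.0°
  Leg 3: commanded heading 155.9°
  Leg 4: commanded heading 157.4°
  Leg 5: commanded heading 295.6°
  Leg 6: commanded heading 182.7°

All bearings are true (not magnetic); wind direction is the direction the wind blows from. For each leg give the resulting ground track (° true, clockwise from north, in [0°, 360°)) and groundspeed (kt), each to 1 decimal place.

Leg 1: heading 344.2°; drift +6.5° → track 350.7°, groundspeed 94.7 kt
Leg 2: heading 138.0°; drift -2.9° → track 135.1°, groundspeed 115.4 kt
Leg 3: heading 155.9°; drift -4.8° → track 151.1°, groundspeed 113.2 kt
Leg 4: heading 157.4°; drift -4.9° → track 152.5°, groundspeed 113.0 kt
Leg 5: heading 295.6°; drift +0.4° → track 296.0°, groundspeed 88.9 kt
Leg 6: heading 182.7°; drift -6.9° → track 175.8°, groundspeed 108.3 kt

Leg 1: track=350.7°, groundspeed=94.7 kt
Leg 2: track=135.1°, groundspeed=115.4 kt
Leg 3: track=151.1°, groundspeed=113.2 kt
Leg 4: track=152.5°, groundspeed=113.0 kt
Leg 5: track=296.0°, groundspeed=88.9 kt
Leg 6: track=175.8°, groundspeed=108.3 kt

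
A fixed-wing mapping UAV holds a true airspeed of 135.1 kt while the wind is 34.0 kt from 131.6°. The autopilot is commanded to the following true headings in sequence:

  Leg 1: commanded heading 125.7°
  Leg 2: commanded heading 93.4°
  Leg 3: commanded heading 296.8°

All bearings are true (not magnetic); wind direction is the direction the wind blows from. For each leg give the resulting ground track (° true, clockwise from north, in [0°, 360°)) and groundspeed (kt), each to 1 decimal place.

Leg 1: heading 125.7°; drift -2.0° → track 123.7°, groundspeed 101.3 kt
Leg 2: heading 93.4°; drift -11.0° → track 82.4°, groundspeed 110.4 kt
Leg 3: heading 296.8°; drift +3.0° → track 299.8°, groundspeed 168.2 kt

Leg 1: track=123.7°, groundspeed=101.3 kt
Leg 2: track=82.4°, groundspeed=110.4 kt
Leg 3: track=299.8°, groundspeed=168.2 kt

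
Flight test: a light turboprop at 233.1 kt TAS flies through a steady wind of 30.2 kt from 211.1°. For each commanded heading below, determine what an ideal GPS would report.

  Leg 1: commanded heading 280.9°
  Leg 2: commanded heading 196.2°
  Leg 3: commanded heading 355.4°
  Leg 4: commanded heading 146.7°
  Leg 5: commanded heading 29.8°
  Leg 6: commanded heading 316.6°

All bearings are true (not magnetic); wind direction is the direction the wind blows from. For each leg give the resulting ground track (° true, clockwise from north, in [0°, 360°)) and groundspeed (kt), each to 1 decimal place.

Leg 1: heading 280.9°; drift +7.3° → track 288.2°, groundspeed 224.5 kt
Leg 2: heading 196.2°; drift -2.2° → track 194.0°, groundspeed 204.1 kt
Leg 3: heading 355.4°; drift +3.9° → track 359.3°, groundspeed 258.2 kt
Leg 4: heading 146.7°; drift -7.1° → track 139.6°, groundspeed 221.7 kt
Leg 5: heading 29.8°; drift +0.1° → track 29.9°, groundspeed 263.3 kt
Leg 6: heading 316.6°; drift +6.9° → track 323.5°, groundspeed 242.9 kt

Leg 1: track=288.2°, groundspeed=224.5 kt
Leg 2: track=194.0°, groundspeed=204.1 kt
Leg 3: track=359.3°, groundspeed=258.2 kt
Leg 4: track=139.6°, groundspeed=221.7 kt
Leg 5: track=29.9°, groundspeed=263.3 kt
Leg 6: track=323.5°, groundspeed=242.9 kt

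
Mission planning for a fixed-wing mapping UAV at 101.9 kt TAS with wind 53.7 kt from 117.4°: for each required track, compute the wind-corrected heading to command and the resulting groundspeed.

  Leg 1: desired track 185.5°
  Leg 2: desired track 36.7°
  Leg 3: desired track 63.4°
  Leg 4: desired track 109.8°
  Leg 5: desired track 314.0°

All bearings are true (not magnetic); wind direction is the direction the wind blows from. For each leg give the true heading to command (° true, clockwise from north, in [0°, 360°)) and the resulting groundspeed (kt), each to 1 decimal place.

Leg 1: heading=156.2°, groundspeed=68.9 kt
Leg 2: heading=68.0°, groundspeed=78.4 kt
Leg 3: heading=88.6°, groundspeed=60.6 kt
Leg 4: heading=113.8°, groundspeed=48.4 kt
Leg 5: heading=322.7°, groundspeed=152.2 kt

Leg 1: desired track 185.5°; wind correction -29.3° → command heading 156.2°, groundspeed 68.9 kt
Leg 2: desired track 36.7°; wind correction +31.3° → command heading 68.0°, groundspeed 78.4 kt
Leg 3: desired track 63.4°; wind correction +25.2° → command heading 88.6°, groundspeed 60.6 kt
Leg 4: desired track 109.8°; wind correction +4.0° → command heading 113.8°, groundspeed 48.4 kt
Leg 5: desired track 314.0°; wind correction +8.7° → command heading 322.7°, groundspeed 152.2 kt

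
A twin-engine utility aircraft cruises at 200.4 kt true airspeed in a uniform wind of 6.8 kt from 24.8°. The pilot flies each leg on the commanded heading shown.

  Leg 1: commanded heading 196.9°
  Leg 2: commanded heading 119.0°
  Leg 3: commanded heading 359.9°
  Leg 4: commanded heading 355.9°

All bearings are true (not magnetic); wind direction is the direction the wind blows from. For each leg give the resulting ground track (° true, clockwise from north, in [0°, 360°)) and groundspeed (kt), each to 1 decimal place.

Leg 1: heading 196.9°; drift +0.3° → track 197.2°, groundspeed 207.1 kt
Leg 2: heading 119.0°; drift +1.9° → track 120.9°, groundspeed 201.0 kt
Leg 3: heading 359.9°; drift -0.8° → track 359.1°, groundspeed 194.3 kt
Leg 4: heading 355.9°; drift -1.0° → track 354.9°, groundspeed 194.5 kt

Leg 1: track=197.2°, groundspeed=207.1 kt
Leg 2: track=120.9°, groundspeed=201.0 kt
Leg 3: track=359.1°, groundspeed=194.3 kt
Leg 4: track=354.9°, groundspeed=194.5 kt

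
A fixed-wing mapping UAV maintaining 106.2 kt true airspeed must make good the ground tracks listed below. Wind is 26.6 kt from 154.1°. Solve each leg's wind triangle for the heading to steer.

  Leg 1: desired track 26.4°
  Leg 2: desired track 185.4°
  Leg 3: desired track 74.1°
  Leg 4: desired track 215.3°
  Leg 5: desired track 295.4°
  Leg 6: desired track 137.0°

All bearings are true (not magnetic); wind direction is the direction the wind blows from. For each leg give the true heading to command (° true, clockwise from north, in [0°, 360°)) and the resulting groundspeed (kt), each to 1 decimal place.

Leg 1: desired track 26.4°; wind correction +11.4° → command heading 37.8°, groundspeed 120.4 kt
Leg 2: desired track 185.4°; wind correction -7.5° → command heading 177.9°, groundspeed 82.6 kt
Leg 3: desired track 74.1°; wind correction +14.3° → command heading 88.4°, groundspeed 98.3 kt
Leg 4: desired track 215.3°; wind correction -12.7° → command heading 202.6°, groundspeed 90.8 kt
Leg 5: desired track 295.4°; wind correction -9.0° → command heading 286.4°, groundspeed 125.6 kt
Leg 6: desired track 137.0°; wind correction +4.2° → command heading 141.2°, groundspeed 80.5 kt

Leg 1: heading=37.8°, groundspeed=120.4 kt
Leg 2: heading=177.9°, groundspeed=82.6 kt
Leg 3: heading=88.4°, groundspeed=98.3 kt
Leg 4: heading=202.6°, groundspeed=90.8 kt
Leg 5: heading=286.4°, groundspeed=125.6 kt
Leg 6: heading=141.2°, groundspeed=80.5 kt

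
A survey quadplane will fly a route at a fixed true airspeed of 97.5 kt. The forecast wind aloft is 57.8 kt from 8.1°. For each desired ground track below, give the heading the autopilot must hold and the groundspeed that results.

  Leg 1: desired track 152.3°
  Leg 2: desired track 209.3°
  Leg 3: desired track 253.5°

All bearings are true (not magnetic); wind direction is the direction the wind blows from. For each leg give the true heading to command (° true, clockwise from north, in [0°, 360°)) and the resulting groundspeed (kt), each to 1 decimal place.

Leg 1: heading=132.0°, groundspeed=138.3 kt
Leg 2: heading=221.7°, groundspeed=149.1 kt
Leg 3: heading=286.1°, groundspeed=106.2 kt

Leg 1: desired track 152.3°; wind correction -20.3° → command heading 132.0°, groundspeed 138.3 kt
Leg 2: desired track 209.3°; wind correction +12.4° → command heading 221.7°, groundspeed 149.1 kt
Leg 3: desired track 253.5°; wind correction +32.6° → command heading 286.1°, groundspeed 106.2 kt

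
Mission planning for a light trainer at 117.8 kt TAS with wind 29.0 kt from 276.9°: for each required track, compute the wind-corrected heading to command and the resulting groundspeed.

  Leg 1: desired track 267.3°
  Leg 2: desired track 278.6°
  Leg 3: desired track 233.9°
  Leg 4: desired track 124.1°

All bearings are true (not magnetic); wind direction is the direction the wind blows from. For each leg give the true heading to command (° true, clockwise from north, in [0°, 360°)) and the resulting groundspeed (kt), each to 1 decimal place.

Leg 1: desired track 267.3°; wind correction +2.4° → command heading 269.7°, groundspeed 89.1 kt
Leg 2: desired track 278.6°; wind correction -0.4° → command heading 278.2°, groundspeed 88.8 kt
Leg 3: desired track 233.9°; wind correction +9.7° → command heading 243.6°, groundspeed 94.9 kt
Leg 4: desired track 124.1°; wind correction +6.5° → command heading 130.6°, groundspeed 142.8 kt

Leg 1: heading=269.7°, groundspeed=89.1 kt
Leg 2: heading=278.2°, groundspeed=88.8 kt
Leg 3: heading=243.6°, groundspeed=94.9 kt
Leg 4: heading=130.6°, groundspeed=142.8 kt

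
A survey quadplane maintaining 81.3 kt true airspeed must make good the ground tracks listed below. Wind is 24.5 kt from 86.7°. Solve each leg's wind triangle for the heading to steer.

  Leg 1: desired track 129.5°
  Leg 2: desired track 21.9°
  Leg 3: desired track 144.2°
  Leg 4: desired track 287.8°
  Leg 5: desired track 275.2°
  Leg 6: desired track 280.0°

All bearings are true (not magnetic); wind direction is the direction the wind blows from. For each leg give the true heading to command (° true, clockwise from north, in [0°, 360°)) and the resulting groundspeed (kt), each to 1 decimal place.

Leg 1: desired track 129.5°; wind correction -11.8° → command heading 117.7°, groundspeed 61.6 kt
Leg 2: desired track 21.9°; wind correction +15.8° → command heading 37.7°, groundspeed 67.8 kt
Leg 3: desired track 144.2°; wind correction -14.7° → command heading 129.5°, groundspeed 65.5 kt
Leg 4: desired track 287.8°; wind correction +6.2° → command heading 294.0°, groundspeed 103.7 kt
Leg 5: desired track 275.2°; wind correction +2.6° → command heading 277.8°, groundspeed 105.5 kt
Leg 6: desired track 280.0°; wind correction +4.0° → command heading 284.0°, groundspeed 104.9 kt

Leg 1: heading=117.7°, groundspeed=61.6 kt
Leg 2: heading=37.7°, groundspeed=67.8 kt
Leg 3: heading=129.5°, groundspeed=65.5 kt
Leg 4: heading=294.0°, groundspeed=103.7 kt
Leg 5: heading=277.8°, groundspeed=105.5 kt
Leg 6: heading=284.0°, groundspeed=104.9 kt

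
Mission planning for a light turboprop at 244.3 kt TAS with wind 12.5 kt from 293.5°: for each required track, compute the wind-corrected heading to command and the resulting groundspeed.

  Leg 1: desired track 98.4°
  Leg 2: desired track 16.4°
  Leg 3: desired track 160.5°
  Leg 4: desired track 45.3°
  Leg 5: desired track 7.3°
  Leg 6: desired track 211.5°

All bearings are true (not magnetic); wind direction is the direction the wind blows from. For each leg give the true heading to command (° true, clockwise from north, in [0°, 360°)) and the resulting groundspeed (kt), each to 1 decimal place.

Leg 1: heading=97.6°, groundspeed=256.3 kt
Leg 2: heading=13.5°, groundspeed=242.4 kt
Leg 3: heading=162.6°, groundspeed=252.7 kt
Leg 4: heading=42.6°, groundspeed=248.7 kt
Leg 5: heading=4.5°, groundspeed=240.5 kt
Leg 6: heading=214.4°, groundspeed=242.2 kt

Leg 1: desired track 98.4°; wind correction -0.8° → command heading 97.6°, groundspeed 256.3 kt
Leg 2: desired track 16.4°; wind correction -2.9° → command heading 13.5°, groundspeed 242.4 kt
Leg 3: desired track 160.5°; wind correction +2.1° → command heading 162.6°, groundspeed 252.7 kt
Leg 4: desired track 45.3°; wind correction -2.7° → command heading 42.6°, groundspeed 248.7 kt
Leg 5: desired track 7.3°; wind correction -2.8° → command heading 4.5°, groundspeed 240.5 kt
Leg 6: desired track 211.5°; wind correction +2.9° → command heading 214.4°, groundspeed 242.2 kt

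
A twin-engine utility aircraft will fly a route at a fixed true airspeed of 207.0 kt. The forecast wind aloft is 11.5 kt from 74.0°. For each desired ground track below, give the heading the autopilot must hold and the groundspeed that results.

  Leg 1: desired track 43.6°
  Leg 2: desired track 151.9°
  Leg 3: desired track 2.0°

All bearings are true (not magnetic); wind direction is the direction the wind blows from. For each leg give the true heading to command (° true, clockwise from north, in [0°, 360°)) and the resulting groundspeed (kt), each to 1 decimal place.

Leg 1: desired track 43.6°; wind correction +1.6° → command heading 45.2°, groundspeed 197.0 kt
Leg 2: desired track 151.9°; wind correction -3.1° → command heading 148.8°, groundspeed 204.3 kt
Leg 3: desired track 2.0°; wind correction +3.0° → command heading 5.0°, groundspeed 203.2 kt

Leg 1: heading=45.2°, groundspeed=197.0 kt
Leg 2: heading=148.8°, groundspeed=204.3 kt
Leg 3: heading=5.0°, groundspeed=203.2 kt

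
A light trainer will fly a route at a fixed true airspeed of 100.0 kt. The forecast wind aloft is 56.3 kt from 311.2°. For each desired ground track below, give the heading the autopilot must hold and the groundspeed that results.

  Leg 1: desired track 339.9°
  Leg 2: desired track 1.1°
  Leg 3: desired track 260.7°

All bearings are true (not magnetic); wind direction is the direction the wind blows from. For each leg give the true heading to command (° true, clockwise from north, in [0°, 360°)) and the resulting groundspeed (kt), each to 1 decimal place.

Leg 1: desired track 339.9°; wind correction -15.7° → command heading 324.2°, groundspeed 46.9 kt
Leg 2: desired track 1.1°; wind correction -25.5° → command heading 335.6°, groundspeed 54.0 kt
Leg 3: desired track 260.7°; wind correction +25.7° → command heading 286.4°, groundspeed 54.3 kt

Leg 1: heading=324.2°, groundspeed=46.9 kt
Leg 2: heading=335.6°, groundspeed=54.0 kt
Leg 3: heading=286.4°, groundspeed=54.3 kt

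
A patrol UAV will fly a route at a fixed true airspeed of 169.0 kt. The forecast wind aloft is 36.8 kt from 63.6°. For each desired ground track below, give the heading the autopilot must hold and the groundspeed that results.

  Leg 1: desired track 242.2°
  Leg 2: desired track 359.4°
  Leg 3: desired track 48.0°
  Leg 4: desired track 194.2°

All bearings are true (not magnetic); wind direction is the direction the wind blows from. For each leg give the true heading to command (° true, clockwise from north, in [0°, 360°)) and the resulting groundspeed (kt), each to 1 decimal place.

Leg 1: desired track 242.2°; wind correction -0.3° → command heading 241.9°, groundspeed 205.8 kt
Leg 2: desired track 359.4°; wind correction +11.3° → command heading 10.7°, groundspeed 149.7 kt
Leg 3: desired track 48.0°; wind correction +3.4° → command heading 51.4°, groundspeed 133.3 kt
Leg 4: desired track 194.2°; wind correction -9.5° → command heading 184.7°, groundspeed 190.6 kt

Leg 1: heading=241.9°, groundspeed=205.8 kt
Leg 2: heading=10.7°, groundspeed=149.7 kt
Leg 3: heading=51.4°, groundspeed=133.3 kt
Leg 4: heading=184.7°, groundspeed=190.6 kt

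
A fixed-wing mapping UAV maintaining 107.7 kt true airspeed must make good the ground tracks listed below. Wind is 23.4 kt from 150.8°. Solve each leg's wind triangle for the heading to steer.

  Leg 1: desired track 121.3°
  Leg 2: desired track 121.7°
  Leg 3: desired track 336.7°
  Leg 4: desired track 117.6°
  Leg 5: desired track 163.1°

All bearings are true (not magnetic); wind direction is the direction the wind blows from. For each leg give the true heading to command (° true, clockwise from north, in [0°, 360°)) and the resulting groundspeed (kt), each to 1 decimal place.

Leg 1: heading=127.4°, groundspeed=86.7 kt
Leg 2: heading=127.8°, groundspeed=86.7 kt
Leg 3: heading=338.0°, groundspeed=130.9 kt
Leg 4: heading=124.4°, groundspeed=87.4 kt
Leg 5: heading=160.4°, groundspeed=84.7 kt

Leg 1: desired track 121.3°; wind correction +6.1° → command heading 127.4°, groundspeed 86.7 kt
Leg 2: desired track 121.7°; wind correction +6.1° → command heading 127.8°, groundspeed 86.7 kt
Leg 3: desired track 336.7°; wind correction +1.3° → command heading 338.0°, groundspeed 130.9 kt
Leg 4: desired track 117.6°; wind correction +6.8° → command heading 124.4°, groundspeed 87.4 kt
Leg 5: desired track 163.1°; wind correction -2.7° → command heading 160.4°, groundspeed 84.7 kt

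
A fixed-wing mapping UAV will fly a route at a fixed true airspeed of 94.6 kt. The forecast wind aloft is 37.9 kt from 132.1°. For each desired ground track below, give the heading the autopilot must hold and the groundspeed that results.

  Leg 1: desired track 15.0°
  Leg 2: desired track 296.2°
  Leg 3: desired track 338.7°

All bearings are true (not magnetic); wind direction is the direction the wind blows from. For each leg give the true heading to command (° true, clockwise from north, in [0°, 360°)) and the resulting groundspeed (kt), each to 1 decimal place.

Leg 1: desired track 15.0°; wind correction +20.9° → command heading 35.9°, groundspeed 105.6 kt
Leg 2: desired track 296.2°; wind correction -6.3° → command heading 289.9°, groundspeed 130.5 kt
Leg 3: desired track 338.7°; wind correction +10.3° → command heading 349.0°, groundspeed 127.0 kt

Leg 1: heading=35.9°, groundspeed=105.6 kt
Leg 2: heading=289.9°, groundspeed=130.5 kt
Leg 3: heading=349.0°, groundspeed=127.0 kt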